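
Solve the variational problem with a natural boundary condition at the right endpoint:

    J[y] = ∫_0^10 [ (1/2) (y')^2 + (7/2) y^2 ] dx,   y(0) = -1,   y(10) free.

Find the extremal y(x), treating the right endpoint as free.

The Lagrangian L = (1/2) (y')^2 + (7/2) y^2 gives
    ∂L/∂y = 7 y,   ∂L/∂y' = y'.
Euler-Lagrange: y'' − 7 y = 0.
With k = sqrt(7), the general solution is
    y(x) = A cosh(sqrt(7) x) + B sinh(sqrt(7) x).
Fixed left endpoint y(0) = -1 ⇒ A = -1.
The right endpoint x = 10 is free, so the natural (transversality) condition is ∂L/∂y' |_{x=10} = 0, i.e. y'(10) = 0.
Compute y'(x) = A k sinh(k x) + B k cosh(k x), so
    y'(10) = A k sinh(k·10) + B k cosh(k·10) = 0
    ⇒ B = −A tanh(k·10) = tanh(sqrt(7)·10).
Therefore the extremal is
    y(x) = −cosh(sqrt(7) x) + tanh(sqrt(7)·10) sinh(sqrt(7) x).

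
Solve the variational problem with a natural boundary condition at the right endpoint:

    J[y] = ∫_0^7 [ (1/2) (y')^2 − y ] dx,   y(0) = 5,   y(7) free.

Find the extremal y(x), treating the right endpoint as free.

The Lagrangian L = (1/2) (y')^2 − y gives
    ∂L/∂y = −1,   ∂L/∂y' = y'.
Euler-Lagrange: d/dx(y') − (−1) = 0, i.e. y'' + 1 = 0, so
    y(x) = −(1/2) x^2 + C1 x + C2.
Fixed left endpoint y(0) = 5 ⇒ C2 = 5.
The right endpoint x = 7 is free, so the natural (transversality) condition is ∂L/∂y' |_{x=7} = 0, i.e. y'(7) = 0.
Compute y'(x) = −1 x + C1, so y'(7) = −7 + C1 = 0 ⇒ C1 = 7.
Therefore the extremal is
    y(x) = −x^2/2 + 7 x + 5.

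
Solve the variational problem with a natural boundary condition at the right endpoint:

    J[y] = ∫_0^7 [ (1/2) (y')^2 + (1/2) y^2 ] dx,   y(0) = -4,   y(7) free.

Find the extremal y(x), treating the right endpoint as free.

The Lagrangian L = (1/2) (y')^2 + (1/2) y^2 gives
    ∂L/∂y = 1 y,   ∂L/∂y' = y'.
Euler-Lagrange: y'' − y = 0.
With k = 1, the general solution is
    y(x) = A cosh(x) + B sinh(x).
Fixed left endpoint y(0) = -4 ⇒ A = -4.
The right endpoint x = 7 is free, so the natural (transversality) condition is ∂L/∂y' |_{x=7} = 0, i.e. y'(7) = 0.
Compute y'(x) = A k sinh(k x) + B k cosh(k x), so
    y'(7) = A k sinh(k·7) + B k cosh(k·7) = 0
    ⇒ B = −A tanh(k·7) = 4 tanh(1·7).
Therefore the extremal is
    y(x) = −4 cosh(1 x) + 4 tanh(1·7) sinh(1 x).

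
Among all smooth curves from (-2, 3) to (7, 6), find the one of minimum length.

Arc-length functional: J[y] = ∫ sqrt(1 + (y')^2) dx.
Lagrangian L = sqrt(1 + (y')^2) has no explicit y dependence, so ∂L/∂y = 0 and the Euler-Lagrange equation gives
    d/dx( y' / sqrt(1 + (y')^2) ) = 0  ⇒  y' / sqrt(1 + (y')^2) = const.
Hence y' is constant, so y(x) is affine.
Fitting the endpoints (-2, 3) and (7, 6):
    slope m = (6 − 3) / (7 − (-2)) = 1/3,
    intercept c = 3 − m·(-2) = 11/3.
Extremal: y(x) = (1/3) x + 11/3.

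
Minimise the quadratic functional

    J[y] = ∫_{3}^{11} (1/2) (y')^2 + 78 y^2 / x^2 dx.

The Lagrangian is L = (1/2) (y')^2 + 78 y^2 / x^2.
Compute ∂L/∂y = 156y/x^2, ∂L/∂y' = y'.
The Euler-Lagrange equation d/dx(∂L/∂y') − ∂L/∂y = 0 reduces to
    y'' − 156/x^2 · y = 0  (x > 0).
Its general solution is
    y(x) = A x^13 + B x^(-12),
with A, B fixed by the endpoint conditions.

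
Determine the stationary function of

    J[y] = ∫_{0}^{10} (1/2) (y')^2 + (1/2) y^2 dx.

The Lagrangian is L = (1/2) (y')^2 + (1/2) y^2.
Compute ∂L/∂y = y, ∂L/∂y' = y'.
The Euler-Lagrange equation d/dx(∂L/∂y') − ∂L/∂y = 0 reduces to
    y'' − y = 0.
Its general solution is
    y(x) = A e^x + B e^(−x),
with A, B fixed by the endpoint conditions.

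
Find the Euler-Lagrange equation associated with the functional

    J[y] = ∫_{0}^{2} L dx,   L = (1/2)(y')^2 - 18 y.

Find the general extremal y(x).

The Lagrangian is L = (1/2)(y')^2 - 18 y.
∂L/∂y = -18.
∂L/∂y' = y'.
The Euler-Lagrange equation d/dx(∂L/∂y') − ∂L/∂y = 0 becomes:
    y'' + 18 = 0
General solution: y(x) = -9 x^2 + A x + B, where A and B are arbitrary constants fixed by the endpoint conditions.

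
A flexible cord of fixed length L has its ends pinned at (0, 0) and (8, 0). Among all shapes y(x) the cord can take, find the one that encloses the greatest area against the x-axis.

Set up the augmented Lagrangian using a multiplier λ for the length constraint:
    F(y, y') = y − λ sqrt(1 + y'^2).
F has no explicit x dependence, so the Beltrami identity yields a first integral
    F − y' ∂F/∂y' = C.
Compute ∂F/∂y' = −λ y' / sqrt(1 + y'^2). Then
    y − λ sqrt(1 + y'^2) + λ y'^2 / sqrt(1 + y'^2) = C
    ⇒  y − λ / sqrt(1 + y'^2) = C.
Solving for y' and integrating gives
    (x − a)^2 + (y − b)^2 = λ^2,
a circular arc of radius λ. The constants a, b are determined by the endpoint conditions y(0) = y(8) = 0, and λ is fixed implicitly by the length constraint
    ∫_{0}^{8} sqrt(1 + y'^2) dx = L.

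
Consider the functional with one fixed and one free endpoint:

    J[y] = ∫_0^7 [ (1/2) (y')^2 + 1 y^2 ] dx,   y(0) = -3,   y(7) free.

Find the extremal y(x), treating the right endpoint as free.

The Lagrangian L = (1/2) (y')^2 + 1 y^2 gives
    ∂L/∂y = 2 y,   ∂L/∂y' = y'.
Euler-Lagrange: y'' − 2 y = 0.
With k = sqrt(2), the general solution is
    y(x) = A cosh(sqrt(2) x) + B sinh(sqrt(2) x).
Fixed left endpoint y(0) = -3 ⇒ A = -3.
The right endpoint x = 7 is free, so the natural (transversality) condition is ∂L/∂y' |_{x=7} = 0, i.e. y'(7) = 0.
Compute y'(x) = A k sinh(k x) + B k cosh(k x), so
    y'(7) = A k sinh(k·7) + B k cosh(k·7) = 0
    ⇒ B = −A tanh(k·7) = 3 tanh(sqrt(2)·7).
Therefore the extremal is
    y(x) = −3 cosh(sqrt(2) x) + 3 tanh(sqrt(2)·7) sinh(sqrt(2) x).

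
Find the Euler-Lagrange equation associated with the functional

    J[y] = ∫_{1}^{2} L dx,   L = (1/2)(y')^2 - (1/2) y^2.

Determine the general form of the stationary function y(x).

The Lagrangian is L = (1/2)(y')^2 - (1/2) y^2.
∂L/∂y = -y.
∂L/∂y' = y'.
The Euler-Lagrange equation d/dx(∂L/∂y') − ∂L/∂y = 0 becomes:
    y'' + y = 0
General solution: y(x) = A sin(x) + B cos(x), where A and B are arbitrary constants fixed by the endpoint conditions.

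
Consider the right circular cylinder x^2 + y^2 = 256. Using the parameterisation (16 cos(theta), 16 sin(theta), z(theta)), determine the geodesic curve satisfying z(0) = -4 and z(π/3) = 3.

Parameterise the cylinder of radius R = 16 as
    r(θ) = (16 cos θ, 16 sin θ, z(θ)).
The arc-length element is
    ds = sqrt(256 + (dz/dθ)^2) dθ,
so the Lagrangian is L = sqrt(256 + z'^2).
L depends on z' only, not on z or θ, so ∂L/∂z = 0 and
    ∂L/∂z' = z' / sqrt(256 + z'^2).
The Euler-Lagrange equation gives
    d/dθ( z' / sqrt(256 + z'^2) ) = 0,
so z' is constant. Integrating once:
    z(θ) = a θ + b,
a helix on the cylinder (a straight line when the cylinder is unrolled). The constants a, b are determined by the endpoint conditions.
With endpoint conditions z(0) = -4 and z(π/3) = 3: from z(0) = b we get b = -4, and a·π/3 + -4 = 3 gives a = 21/π, so
    z(θ) = (21/π) θ − 4.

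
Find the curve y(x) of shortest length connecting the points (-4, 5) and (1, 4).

Arc-length functional: J[y] = ∫ sqrt(1 + (y')^2) dx.
Lagrangian L = sqrt(1 + (y')^2) has no explicit y dependence, so ∂L/∂y = 0 and the Euler-Lagrange equation gives
    d/dx( y' / sqrt(1 + (y')^2) ) = 0  ⇒  y' / sqrt(1 + (y')^2) = const.
Hence y' is constant, so y(x) is affine.
Fitting the endpoints (-4, 5) and (1, 4):
    slope m = (4 − 5) / (1 − (-4)) = -1/5,
    intercept c = 5 − m·(-4) = 21/5.
Extremal: y(x) = (-1/5) x + 21/5.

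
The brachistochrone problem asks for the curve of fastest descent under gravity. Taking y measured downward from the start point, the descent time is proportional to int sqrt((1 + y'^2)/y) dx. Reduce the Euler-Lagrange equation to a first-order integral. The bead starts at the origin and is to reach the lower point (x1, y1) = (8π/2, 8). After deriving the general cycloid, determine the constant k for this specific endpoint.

The Lagrangian L = sqrt((1 + y'^2) / y) has no explicit x dependence, so the Beltrami identity applies:
    L − y' ∂L/∂y' = C.
Compute ∂L/∂y' = y' / sqrt(y (1 + y'^2)).
Substitute:
    sqrt((1 + y'^2)/y) − y'·y' / sqrt(y (1 + y'^2))
    = (1 + y'^2) / sqrt(y (1 + y'^2)) − y'^2 / sqrt(y (1 + y'^2))
    = 1 / sqrt(y (1 + y'^2)) = C.
Squaring and rearranging gives the first integral
    y (1 + y'^2) = 1/C^2 =: k   (constant).
Solving this first-order ODE by the substitution
    y = (k/2)(1 − cos θ)
yields the cycloid parameterisation
    x(θ) = (k/2)(θ − sin θ),   y(θ) = (k/2)(1 − cos θ).
The constant k is fixed by the endpoint condition.
Now fit the given lower endpoint (x1, y1) = (8π/2, 8). At the bottom of the first arch (θ = π), the parametric equations give
    y(π) = (k/2)(1 − cos π) = k,
    x(π) = (k/2)(π − sin π) = kπ/2.
Matching y(π) = 8 gives k = 8, consistent with x(π) = 8π/2. Therefore the specific cycloid is
    x(θ) = (8/2)(θ − sin θ),   y(θ) = (8/2)(1 − cos θ).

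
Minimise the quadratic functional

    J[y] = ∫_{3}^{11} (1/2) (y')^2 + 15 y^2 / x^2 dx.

The Lagrangian is L = (1/2) (y')^2 + 15 y^2 / x^2.
Compute ∂L/∂y = 30y/x^2, ∂L/∂y' = y'.
The Euler-Lagrange equation d/dx(∂L/∂y') − ∂L/∂y = 0 reduces to
    y'' − 30/x^2 · y = 0  (x > 0).
Its general solution is
    y(x) = A x^6 + B x^(-5),
with A, B fixed by the endpoint conditions.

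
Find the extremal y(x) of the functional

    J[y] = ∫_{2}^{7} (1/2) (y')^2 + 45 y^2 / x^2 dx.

The Lagrangian is L = (1/2) (y')^2 + 45 y^2 / x^2.
Compute ∂L/∂y = 90y/x^2, ∂L/∂y' = y'.
The Euler-Lagrange equation d/dx(∂L/∂y') − ∂L/∂y = 0 reduces to
    y'' − 90/x^2 · y = 0  (x > 0).
Its general solution is
    y(x) = A x^10 + B x^(-9),
with A, B fixed by the endpoint conditions.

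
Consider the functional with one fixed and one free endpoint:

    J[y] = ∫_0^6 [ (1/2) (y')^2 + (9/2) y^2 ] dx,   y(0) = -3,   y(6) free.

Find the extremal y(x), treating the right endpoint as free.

The Lagrangian L = (1/2) (y')^2 + (9/2) y^2 gives
    ∂L/∂y = 9 y,   ∂L/∂y' = y'.
Euler-Lagrange: y'' − 9 y = 0.
With k = 3, the general solution is
    y(x) = A cosh(3 x) + B sinh(3 x).
Fixed left endpoint y(0) = -3 ⇒ A = -3.
The right endpoint x = 6 is free, so the natural (transversality) condition is ∂L/∂y' |_{x=6} = 0, i.e. y'(6) = 0.
Compute y'(x) = A k sinh(k x) + B k cosh(k x), so
    y'(6) = A k sinh(k·6) + B k cosh(k·6) = 0
    ⇒ B = −A tanh(k·6) = 3 tanh(3·6).
Therefore the extremal is
    y(x) = −3 cosh(3 x) + 3 tanh(3·6) sinh(3 x).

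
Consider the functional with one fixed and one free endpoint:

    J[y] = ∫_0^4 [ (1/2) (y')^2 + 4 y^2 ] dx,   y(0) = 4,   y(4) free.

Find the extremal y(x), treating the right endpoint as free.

The Lagrangian L = (1/2) (y')^2 + 4 y^2 gives
    ∂L/∂y = 8 y,   ∂L/∂y' = y'.
Euler-Lagrange: y'' − 8 y = 0.
With k = sqrt(8), the general solution is
    y(x) = A cosh(sqrt(8) x) + B sinh(sqrt(8) x).
Fixed left endpoint y(0) = 4 ⇒ A = 4.
The right endpoint x = 4 is free, so the natural (transversality) condition is ∂L/∂y' |_{x=4} = 0, i.e. y'(4) = 0.
Compute y'(x) = A k sinh(k x) + B k cosh(k x), so
    y'(4) = A k sinh(k·4) + B k cosh(k·4) = 0
    ⇒ B = −A tanh(k·4) = − 4 tanh(sqrt(8)·4).
Therefore the extremal is
    y(x) = 4 cosh(sqrt(8) x) − 4 tanh(sqrt(8)·4) sinh(sqrt(8) x).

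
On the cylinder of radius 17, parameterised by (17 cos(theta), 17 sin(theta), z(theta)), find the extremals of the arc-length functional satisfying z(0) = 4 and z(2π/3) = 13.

Parameterise the cylinder of radius R = 17 as
    r(θ) = (17 cos θ, 17 sin θ, z(θ)).
The arc-length element is
    ds = sqrt(289 + (dz/dθ)^2) dθ,
so the Lagrangian is L = sqrt(289 + z'^2).
L depends on z' only, not on z or θ, so ∂L/∂z = 0 and
    ∂L/∂z' = z' / sqrt(289 + z'^2).
The Euler-Lagrange equation gives
    d/dθ( z' / sqrt(289 + z'^2) ) = 0,
so z' is constant. Integrating once:
    z(θ) = a θ + b,
a helix on the cylinder (a straight line when the cylinder is unrolled). The constants a, b are determined by the endpoint conditions.
With endpoint conditions z(0) = 4 and z(2π/3) = 13: from z(0) = b we get b = 4, and a·2π/3 + 4 = 13 gives a = 27/(2π), so
    z(θ) = (27/(2π)) θ + 4.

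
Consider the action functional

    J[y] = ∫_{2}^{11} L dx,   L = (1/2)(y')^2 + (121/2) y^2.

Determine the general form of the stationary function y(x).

The Lagrangian is L = (1/2)(y')^2 + (121/2) y^2.
∂L/∂y = 121y.
∂L/∂y' = y'.
The Euler-Lagrange equation d/dx(∂L/∂y') − ∂L/∂y = 0 becomes:
    y'' - 121 y = 0
General solution: y(x) = A e^(11x) + B e^(-11x), where A and B are arbitrary constants fixed by the endpoint conditions.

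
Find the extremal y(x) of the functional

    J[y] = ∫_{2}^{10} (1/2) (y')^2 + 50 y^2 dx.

The Lagrangian is L = (1/2) (y')^2 + 50 y^2.
Compute ∂L/∂y = 100y, ∂L/∂y' = y'.
The Euler-Lagrange equation d/dx(∂L/∂y') − ∂L/∂y = 0 reduces to
    y'' − 100 y = 0.
Its general solution is
    y(x) = A e^(10x) + B e^(−10x),
with A, B fixed by the endpoint conditions.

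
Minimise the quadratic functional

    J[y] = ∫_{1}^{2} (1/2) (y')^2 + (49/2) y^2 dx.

The Lagrangian is L = (1/2) (y')^2 + (49/2) y^2.
Compute ∂L/∂y = 49y, ∂L/∂y' = y'.
The Euler-Lagrange equation d/dx(∂L/∂y') − ∂L/∂y = 0 reduces to
    y'' − 49 y = 0.
Its general solution is
    y(x) = A e^(7x) + B e^(−7x),
with A, B fixed by the endpoint conditions.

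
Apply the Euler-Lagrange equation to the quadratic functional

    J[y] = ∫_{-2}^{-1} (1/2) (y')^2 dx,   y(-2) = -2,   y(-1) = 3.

The Lagrangian is L = (1/2) (y')^2.
Compute ∂L/∂y = 0, ∂L/∂y' = y'.
The Euler-Lagrange equation d/dx(∂L/∂y') − ∂L/∂y = 0 reduces to
    y'' = 0.
Its general solution is
    y(x) = A x + B,
with A, B fixed by the endpoint conditions.
Applying the endpoint conditions y(-2) = -2 and y(-1) = 3: solve A·-2 + B = -2 and A·-1 + B = 3. Subtracting gives A(-1 − -2) = 3 − -2, so A = 5, and B = -2 − A·-2 = 8. Therefore
    y(x) = 5 x + 8.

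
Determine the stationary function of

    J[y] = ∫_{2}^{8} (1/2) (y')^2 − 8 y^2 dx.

The Lagrangian is L = (1/2) (y')^2 − 8 y^2.
Compute ∂L/∂y = -16y, ∂L/∂y' = y'.
The Euler-Lagrange equation d/dx(∂L/∂y') − ∂L/∂y = 0 reduces to
    y'' + 16 y = 0.
Its general solution is
    y(x) = A sin(4x) + B cos(4x),
with A, B fixed by the endpoint conditions.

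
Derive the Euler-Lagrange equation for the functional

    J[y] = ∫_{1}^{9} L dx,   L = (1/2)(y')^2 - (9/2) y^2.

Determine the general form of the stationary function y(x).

The Lagrangian is L = (1/2)(y')^2 - (9/2) y^2.
∂L/∂y = -9y.
∂L/∂y' = y'.
The Euler-Lagrange equation d/dx(∂L/∂y') − ∂L/∂y = 0 becomes:
    y'' + 9 y = 0
General solution: y(x) = A sin(3x) + B cos(3x), where A and B are arbitrary constants fixed by the endpoint conditions.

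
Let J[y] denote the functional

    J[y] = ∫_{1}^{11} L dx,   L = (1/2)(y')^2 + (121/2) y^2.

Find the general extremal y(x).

The Lagrangian is L = (1/2)(y')^2 + (121/2) y^2.
∂L/∂y = 121y.
∂L/∂y' = y'.
The Euler-Lagrange equation d/dx(∂L/∂y') − ∂L/∂y = 0 becomes:
    y'' - 121 y = 0
General solution: y(x) = A e^(11x) + B e^(-11x), where A and B are arbitrary constants fixed by the endpoint conditions.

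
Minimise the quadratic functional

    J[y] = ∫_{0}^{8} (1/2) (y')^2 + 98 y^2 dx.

The Lagrangian is L = (1/2) (y')^2 + 98 y^2.
Compute ∂L/∂y = 196y, ∂L/∂y' = y'.
The Euler-Lagrange equation d/dx(∂L/∂y') − ∂L/∂y = 0 reduces to
    y'' − 196 y = 0.
Its general solution is
    y(x) = A e^(14x) + B e^(−14x),
with A, B fixed by the endpoint conditions.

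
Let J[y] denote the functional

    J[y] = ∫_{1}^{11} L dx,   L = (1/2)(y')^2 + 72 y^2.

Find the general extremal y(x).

The Lagrangian is L = (1/2)(y')^2 + 72 y^2.
∂L/∂y = 144y.
∂L/∂y' = y'.
The Euler-Lagrange equation d/dx(∂L/∂y') − ∂L/∂y = 0 becomes:
    y'' - 144 y = 0
General solution: y(x) = A e^(12x) + B e^(-12x), where A and B are arbitrary constants fixed by the endpoint conditions.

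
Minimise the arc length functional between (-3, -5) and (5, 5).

Arc-length functional: J[y] = ∫ sqrt(1 + (y')^2) dx.
Lagrangian L = sqrt(1 + (y')^2) has no explicit y dependence, so ∂L/∂y = 0 and the Euler-Lagrange equation gives
    d/dx( y' / sqrt(1 + (y')^2) ) = 0  ⇒  y' / sqrt(1 + (y')^2) = const.
Hence y' is constant, so y(x) is affine.
Fitting the endpoints (-3, -5) and (5, 5):
    slope m = (5 − (-5)) / (5 − (-3)) = 5/4,
    intercept c = (-5) − m·(-3) = -5/4.
Extremal: y(x) = (5/4) x - 5/4.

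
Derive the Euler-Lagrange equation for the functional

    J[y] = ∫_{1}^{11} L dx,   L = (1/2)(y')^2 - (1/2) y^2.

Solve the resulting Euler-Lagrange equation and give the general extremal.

The Lagrangian is L = (1/2)(y')^2 - (1/2) y^2.
∂L/∂y = -y.
∂L/∂y' = y'.
The Euler-Lagrange equation d/dx(∂L/∂y') − ∂L/∂y = 0 becomes:
    y'' + y = 0
General solution: y(x) = A sin(x) + B cos(x), where A and B are arbitrary constants fixed by the endpoint conditions.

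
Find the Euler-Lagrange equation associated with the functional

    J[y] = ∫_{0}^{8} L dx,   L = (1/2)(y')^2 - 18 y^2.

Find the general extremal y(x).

The Lagrangian is L = (1/2)(y')^2 - 18 y^2.
∂L/∂y = -36y.
∂L/∂y' = y'.
The Euler-Lagrange equation d/dx(∂L/∂y') − ∂L/∂y = 0 becomes:
    y'' + 36 y = 0
General solution: y(x) = A sin(6x) + B cos(6x), where A and B are arbitrary constants fixed by the endpoint conditions.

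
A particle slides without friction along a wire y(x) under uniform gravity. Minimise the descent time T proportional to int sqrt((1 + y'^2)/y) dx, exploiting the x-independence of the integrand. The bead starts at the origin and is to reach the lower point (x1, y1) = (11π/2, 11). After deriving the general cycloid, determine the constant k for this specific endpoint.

The Lagrangian L = sqrt((1 + y'^2) / y) has no explicit x dependence, so the Beltrami identity applies:
    L − y' ∂L/∂y' = C.
Compute ∂L/∂y' = y' / sqrt(y (1 + y'^2)).
Substitute:
    sqrt((1 + y'^2)/y) − y'·y' / sqrt(y (1 + y'^2))
    = (1 + y'^2) / sqrt(y (1 + y'^2)) − y'^2 / sqrt(y (1 + y'^2))
    = 1 / sqrt(y (1 + y'^2)) = C.
Squaring and rearranging gives the first integral
    y (1 + y'^2) = 1/C^2 =: k   (constant).
Solving this first-order ODE by the substitution
    y = (k/2)(1 − cos θ)
yields the cycloid parameterisation
    x(θ) = (k/2)(θ − sin θ),   y(θ) = (k/2)(1 − cos θ).
The constant k is fixed by the endpoint condition.
Now fit the given lower endpoint (x1, y1) = (11π/2, 11). At the bottom of the first arch (θ = π), the parametric equations give
    y(π) = (k/2)(1 − cos π) = k,
    x(π) = (k/2)(π − sin π) = kπ/2.
Matching y(π) = 11 gives k = 11, consistent with x(π) = 11π/2. Therefore the specific cycloid is
    x(θ) = (11/2)(θ − sin θ),   y(θ) = (11/2)(1 − cos θ).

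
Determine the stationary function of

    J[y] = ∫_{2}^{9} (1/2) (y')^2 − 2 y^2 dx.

The Lagrangian is L = (1/2) (y')^2 − 2 y^2.
Compute ∂L/∂y = -4y, ∂L/∂y' = y'.
The Euler-Lagrange equation d/dx(∂L/∂y') − ∂L/∂y = 0 reduces to
    y'' + 4 y = 0.
Its general solution is
    y(x) = A sin(2x) + B cos(2x),
with A, B fixed by the endpoint conditions.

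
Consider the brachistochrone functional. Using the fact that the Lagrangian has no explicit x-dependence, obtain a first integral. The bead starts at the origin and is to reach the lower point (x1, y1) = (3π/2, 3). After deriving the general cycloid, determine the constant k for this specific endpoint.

The Lagrangian L = sqrt((1 + y'^2) / y) has no explicit x dependence, so the Beltrami identity applies:
    L − y' ∂L/∂y' = C.
Compute ∂L/∂y' = y' / sqrt(y (1 + y'^2)).
Substitute:
    sqrt((1 + y'^2)/y) − y'·y' / sqrt(y (1 + y'^2))
    = (1 + y'^2) / sqrt(y (1 + y'^2)) − y'^2 / sqrt(y (1 + y'^2))
    = 1 / sqrt(y (1 + y'^2)) = C.
Squaring and rearranging gives the first integral
    y (1 + y'^2) = 1/C^2 =: k   (constant).
Solving this first-order ODE by the substitution
    y = (k/2)(1 − cos θ)
yields the cycloid parameterisation
    x(θ) = (k/2)(θ − sin θ),   y(θ) = (k/2)(1 − cos θ).
The constant k is fixed by the endpoint condition.
Now fit the given lower endpoint (x1, y1) = (3π/2, 3). At the bottom of the first arch (θ = π), the parametric equations give
    y(π) = (k/2)(1 − cos π) = k,
    x(π) = (k/2)(π − sin π) = kπ/2.
Matching y(π) = 3 gives k = 3, consistent with x(π) = 3π/2. Therefore the specific cycloid is
    x(θ) = (3/2)(θ − sin θ),   y(θ) = (3/2)(1 − cos θ).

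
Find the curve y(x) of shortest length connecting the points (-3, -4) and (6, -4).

Arc-length functional: J[y] = ∫ sqrt(1 + (y')^2) dx.
Lagrangian L = sqrt(1 + (y')^2) has no explicit y dependence, so ∂L/∂y = 0 and the Euler-Lagrange equation gives
    d/dx( y' / sqrt(1 + (y')^2) ) = 0  ⇒  y' / sqrt(1 + (y')^2) = const.
Hence y' is constant, so y(x) is affine.
Fitting the endpoints (-3, -4) and (6, -4):
    slope m = ((-4) − (-4)) / (6 − (-3)) = 0,
    intercept c = (-4) − m·(-3) = -4.
Extremal: y(x) = -4.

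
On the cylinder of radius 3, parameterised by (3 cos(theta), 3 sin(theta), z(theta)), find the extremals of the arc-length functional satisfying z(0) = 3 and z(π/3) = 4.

Parameterise the cylinder of radius R = 3 as
    r(θ) = (3 cos θ, 3 sin θ, z(θ)).
The arc-length element is
    ds = sqrt(9 + (dz/dθ)^2) dθ,
so the Lagrangian is L = sqrt(9 + z'^2).
L depends on z' only, not on z or θ, so ∂L/∂z = 0 and
    ∂L/∂z' = z' / sqrt(9 + z'^2).
The Euler-Lagrange equation gives
    d/dθ( z' / sqrt(9 + z'^2) ) = 0,
so z' is constant. Integrating once:
    z(θ) = a θ + b,
a helix on the cylinder (a straight line when the cylinder is unrolled). The constants a, b are determined by the endpoint conditions.
With endpoint conditions z(0) = 3 and z(π/3) = 4: from z(0) = b we get b = 3, and a·π/3 + 3 = 4 gives a = 3/π, so
    z(θ) = (3/π) θ + 3.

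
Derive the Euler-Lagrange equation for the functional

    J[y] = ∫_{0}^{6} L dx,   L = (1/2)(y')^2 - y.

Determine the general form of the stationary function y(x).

The Lagrangian is L = (1/2)(y')^2 - y.
∂L/∂y = -1.
∂L/∂y' = y'.
The Euler-Lagrange equation d/dx(∂L/∂y') − ∂L/∂y = 0 becomes:
    y'' + 1 = 0
General solution: y(x) = -x^2/2 + A x + B, where A and B are arbitrary constants fixed by the endpoint conditions.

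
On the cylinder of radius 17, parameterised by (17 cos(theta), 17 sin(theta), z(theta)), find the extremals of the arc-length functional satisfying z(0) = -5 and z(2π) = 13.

Parameterise the cylinder of radius R = 17 as
    r(θ) = (17 cos θ, 17 sin θ, z(θ)).
The arc-length element is
    ds = sqrt(289 + (dz/dθ)^2) dθ,
so the Lagrangian is L = sqrt(289 + z'^2).
L depends on z' only, not on z or θ, so ∂L/∂z = 0 and
    ∂L/∂z' = z' / sqrt(289 + z'^2).
The Euler-Lagrange equation gives
    d/dθ( z' / sqrt(289 + z'^2) ) = 0,
so z' is constant. Integrating once:
    z(θ) = a θ + b,
a helix on the cylinder (a straight line when the cylinder is unrolled). The constants a, b are determined by the endpoint conditions.
With endpoint conditions z(0) = -5 and z(2π) = 13: from z(0) = b we get b = -5, and a·2π + -5 = 13 gives a = 9/π, so
    z(θ) = (9/π) θ − 5.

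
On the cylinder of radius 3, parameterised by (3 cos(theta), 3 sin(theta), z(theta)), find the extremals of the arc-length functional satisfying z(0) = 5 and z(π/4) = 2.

Parameterise the cylinder of radius R = 3 as
    r(θ) = (3 cos θ, 3 sin θ, z(θ)).
The arc-length element is
    ds = sqrt(9 + (dz/dθ)^2) dθ,
so the Lagrangian is L = sqrt(9 + z'^2).
L depends on z' only, not on z or θ, so ∂L/∂z = 0 and
    ∂L/∂z' = z' / sqrt(9 + z'^2).
The Euler-Lagrange equation gives
    d/dθ( z' / sqrt(9 + z'^2) ) = 0,
so z' is constant. Integrating once:
    z(θ) = a θ + b,
a helix on the cylinder (a straight line when the cylinder is unrolled). The constants a, b are determined by the endpoint conditions.
With endpoint conditions z(0) = 5 and z(π/4) = 2: from z(0) = b we get b = 5, and a·π/4 + 5 = 2 gives a = -12/π, so
    z(θ) = (-12/π) θ + 5.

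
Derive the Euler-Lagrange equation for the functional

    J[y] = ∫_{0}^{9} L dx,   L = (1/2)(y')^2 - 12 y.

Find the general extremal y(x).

The Lagrangian is L = (1/2)(y')^2 - 12 y.
∂L/∂y = -12.
∂L/∂y' = y'.
The Euler-Lagrange equation d/dx(∂L/∂y') − ∂L/∂y = 0 becomes:
    y'' + 12 = 0
General solution: y(x) = -6 x^2 + A x + B, where A and B are arbitrary constants fixed by the endpoint conditions.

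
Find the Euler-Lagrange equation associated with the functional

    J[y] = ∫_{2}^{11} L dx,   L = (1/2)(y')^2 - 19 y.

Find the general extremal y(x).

The Lagrangian is L = (1/2)(y')^2 - 19 y.
∂L/∂y = -19.
∂L/∂y' = y'.
The Euler-Lagrange equation d/dx(∂L/∂y') − ∂L/∂y = 0 becomes:
    y'' + 19 = 0
General solution: y(x) = -(19/2) x^2 + A x + B, where A and B are arbitrary constants fixed by the endpoint conditions.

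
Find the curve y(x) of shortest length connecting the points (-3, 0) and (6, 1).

Arc-length functional: J[y] = ∫ sqrt(1 + (y')^2) dx.
Lagrangian L = sqrt(1 + (y')^2) has no explicit y dependence, so ∂L/∂y = 0 and the Euler-Lagrange equation gives
    d/dx( y' / sqrt(1 + (y')^2) ) = 0  ⇒  y' / sqrt(1 + (y')^2) = const.
Hence y' is constant, so y(x) is affine.
Fitting the endpoints (-3, 0) and (6, 1):
    slope m = (1 − 0) / (6 − (-3)) = 1/9,
    intercept c = 0 − m·(-3) = 1/3.
Extremal: y(x) = (1/9) x + 1/3.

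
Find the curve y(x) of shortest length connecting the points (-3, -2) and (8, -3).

Arc-length functional: J[y] = ∫ sqrt(1 + (y')^2) dx.
Lagrangian L = sqrt(1 + (y')^2) has no explicit y dependence, so ∂L/∂y = 0 and the Euler-Lagrange equation gives
    d/dx( y' / sqrt(1 + (y')^2) ) = 0  ⇒  y' / sqrt(1 + (y')^2) = const.
Hence y' is constant, so y(x) is affine.
Fitting the endpoints (-3, -2) and (8, -3):
    slope m = ((-3) − (-2)) / (8 − (-3)) = -1/11,
    intercept c = (-2) − m·(-3) = -25/11.
Extremal: y(x) = (-1/11) x - 25/11.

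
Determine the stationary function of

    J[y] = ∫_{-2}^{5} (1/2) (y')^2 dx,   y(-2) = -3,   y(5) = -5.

The Lagrangian is L = (1/2) (y')^2.
Compute ∂L/∂y = 0, ∂L/∂y' = y'.
The Euler-Lagrange equation d/dx(∂L/∂y') − ∂L/∂y = 0 reduces to
    y'' = 0.
Its general solution is
    y(x) = A x + B,
with A, B fixed by the endpoint conditions.
Applying the endpoint conditions y(-2) = -3 and y(5) = -5: solve A·-2 + B = -3 and A·5 + B = -5. Subtracting gives A(5 − -2) = -5 − -3, so A = -2/7, and B = -3 − A·-2 = -25/7. Therefore
    y(x) = (-2/7) x - 25/7.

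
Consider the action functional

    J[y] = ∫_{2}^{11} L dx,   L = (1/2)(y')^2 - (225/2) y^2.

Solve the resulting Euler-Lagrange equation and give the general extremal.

The Lagrangian is L = (1/2)(y')^2 - (225/2) y^2.
∂L/∂y = -225y.
∂L/∂y' = y'.
The Euler-Lagrange equation d/dx(∂L/∂y') − ∂L/∂y = 0 becomes:
    y'' + 225 y = 0
General solution: y(x) = A sin(15x) + B cos(15x), where A and B are arbitrary constants fixed by the endpoint conditions.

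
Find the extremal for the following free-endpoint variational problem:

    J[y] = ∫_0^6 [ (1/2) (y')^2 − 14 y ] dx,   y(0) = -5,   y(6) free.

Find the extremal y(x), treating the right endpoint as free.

The Lagrangian L = (1/2) (y')^2 − 14 y gives
    ∂L/∂y = −14,   ∂L/∂y' = y'.
Euler-Lagrange: d/dx(y') − (−14) = 0, i.e. y'' + 14 = 0, so
    y(x) = −(14/2) x^2 + C1 x + C2.
Fixed left endpoint y(0) = -5 ⇒ C2 = -5.
The right endpoint x = 6 is free, so the natural (transversality) condition is ∂L/∂y' |_{x=6} = 0, i.e. y'(6) = 0.
Compute y'(x) = −14 x + C1, so y'(6) = −84 + C1 = 0 ⇒ C1 = 84.
Therefore the extremal is
    y(x) = −7 x^2 + 84 x − 5.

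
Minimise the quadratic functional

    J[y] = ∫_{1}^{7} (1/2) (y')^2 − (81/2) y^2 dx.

The Lagrangian is L = (1/2) (y')^2 − (81/2) y^2.
Compute ∂L/∂y = -81y, ∂L/∂y' = y'.
The Euler-Lagrange equation d/dx(∂L/∂y') − ∂L/∂y = 0 reduces to
    y'' + 81 y = 0.
Its general solution is
    y(x) = A sin(9x) + B cos(9x),
with A, B fixed by the endpoint conditions.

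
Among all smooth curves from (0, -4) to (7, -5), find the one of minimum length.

Arc-length functional: J[y] = ∫ sqrt(1 + (y')^2) dx.
Lagrangian L = sqrt(1 + (y')^2) has no explicit y dependence, so ∂L/∂y = 0 and the Euler-Lagrange equation gives
    d/dx( y' / sqrt(1 + (y')^2) ) = 0  ⇒  y' / sqrt(1 + (y')^2) = const.
Hence y' is constant, so y(x) is affine.
Fitting the endpoints (0, -4) and (7, -5):
    slope m = ((-5) − (-4)) / (7 − 0) = -1/7,
    intercept c = (-4) − m·0 = -4.
Extremal: y(x) = (-1/7) x - 4.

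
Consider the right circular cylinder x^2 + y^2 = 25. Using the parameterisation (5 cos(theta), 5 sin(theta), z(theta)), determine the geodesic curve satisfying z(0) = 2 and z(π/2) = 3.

Parameterise the cylinder of radius R = 5 as
    r(θ) = (5 cos θ, 5 sin θ, z(θ)).
The arc-length element is
    ds = sqrt(25 + (dz/dθ)^2) dθ,
so the Lagrangian is L = sqrt(25 + z'^2).
L depends on z' only, not on z or θ, so ∂L/∂z = 0 and
    ∂L/∂z' = z' / sqrt(25 + z'^2).
The Euler-Lagrange equation gives
    d/dθ( z' / sqrt(25 + z'^2) ) = 0,
so z' is constant. Integrating once:
    z(θ) = a θ + b,
a helix on the cylinder (a straight line when the cylinder is unrolled). The constants a, b are determined by the endpoint conditions.
With endpoint conditions z(0) = 2 and z(π/2) = 3: from z(0) = b we get b = 2, and a·π/2 + 2 = 3 gives a = 2/π, so
    z(θ) = (2/π) θ + 2.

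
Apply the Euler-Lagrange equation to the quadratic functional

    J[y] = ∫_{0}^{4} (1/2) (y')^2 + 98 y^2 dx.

The Lagrangian is L = (1/2) (y')^2 + 98 y^2.
Compute ∂L/∂y = 196y, ∂L/∂y' = y'.
The Euler-Lagrange equation d/dx(∂L/∂y') − ∂L/∂y = 0 reduces to
    y'' − 196 y = 0.
Its general solution is
    y(x) = A e^(14x) + B e^(−14x),
with A, B fixed by the endpoint conditions.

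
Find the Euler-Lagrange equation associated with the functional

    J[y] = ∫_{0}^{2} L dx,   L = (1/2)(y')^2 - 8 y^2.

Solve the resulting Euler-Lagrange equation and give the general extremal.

The Lagrangian is L = (1/2)(y')^2 - 8 y^2.
∂L/∂y = -16y.
∂L/∂y' = y'.
The Euler-Lagrange equation d/dx(∂L/∂y') − ∂L/∂y = 0 becomes:
    y'' + 16 y = 0
General solution: y(x) = A sin(4x) + B cos(4x), where A and B are arbitrary constants fixed by the endpoint conditions.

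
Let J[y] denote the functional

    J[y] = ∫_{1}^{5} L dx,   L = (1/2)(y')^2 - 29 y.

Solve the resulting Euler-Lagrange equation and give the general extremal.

The Lagrangian is L = (1/2)(y')^2 - 29 y.
∂L/∂y = -29.
∂L/∂y' = y'.
The Euler-Lagrange equation d/dx(∂L/∂y') − ∂L/∂y = 0 becomes:
    y'' + 29 = 0
General solution: y(x) = -(29/2) x^2 + A x + B, where A and B are arbitrary constants fixed by the endpoint conditions.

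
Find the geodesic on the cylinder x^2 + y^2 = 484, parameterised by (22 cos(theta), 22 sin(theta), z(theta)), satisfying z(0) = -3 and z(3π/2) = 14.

Parameterise the cylinder of radius R = 22 as
    r(θ) = (22 cos θ, 22 sin θ, z(θ)).
The arc-length element is
    ds = sqrt(484 + (dz/dθ)^2) dθ,
so the Lagrangian is L = sqrt(484 + z'^2).
L depends on z' only, not on z or θ, so ∂L/∂z = 0 and
    ∂L/∂z' = z' / sqrt(484 + z'^2).
The Euler-Lagrange equation gives
    d/dθ( z' / sqrt(484 + z'^2) ) = 0,
so z' is constant. Integrating once:
    z(θ) = a θ + b,
a helix on the cylinder (a straight line when the cylinder is unrolled). The constants a, b are determined by the endpoint conditions.
With endpoint conditions z(0) = -3 and z(3π/2) = 14: from z(0) = b we get b = -3, and a·3π/2 + -3 = 14 gives a = 34/(3π), so
    z(θ) = (34/(3π)) θ − 3.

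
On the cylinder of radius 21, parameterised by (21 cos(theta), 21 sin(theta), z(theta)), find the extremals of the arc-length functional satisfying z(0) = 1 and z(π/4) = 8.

Parameterise the cylinder of radius R = 21 as
    r(θ) = (21 cos θ, 21 sin θ, z(θ)).
The arc-length element is
    ds = sqrt(441 + (dz/dθ)^2) dθ,
so the Lagrangian is L = sqrt(441 + z'^2).
L depends on z' only, not on z or θ, so ∂L/∂z = 0 and
    ∂L/∂z' = z' / sqrt(441 + z'^2).
The Euler-Lagrange equation gives
    d/dθ( z' / sqrt(441 + z'^2) ) = 0,
so z' is constant. Integrating once:
    z(θ) = a θ + b,
a helix on the cylinder (a straight line when the cylinder is unrolled). The constants a, b are determined by the endpoint conditions.
With endpoint conditions z(0) = 1 and z(π/4) = 8: from z(0) = b we get b = 1, and a·π/4 + 1 = 8 gives a = 28/π, so
    z(θ) = (28/π) θ + 1.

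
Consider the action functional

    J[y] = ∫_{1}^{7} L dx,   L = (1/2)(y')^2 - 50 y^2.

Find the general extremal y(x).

The Lagrangian is L = (1/2)(y')^2 - 50 y^2.
∂L/∂y = -100y.
∂L/∂y' = y'.
The Euler-Lagrange equation d/dx(∂L/∂y') − ∂L/∂y = 0 becomes:
    y'' + 100 y = 0
General solution: y(x) = A sin(10x) + B cos(10x), where A and B are arbitrary constants fixed by the endpoint conditions.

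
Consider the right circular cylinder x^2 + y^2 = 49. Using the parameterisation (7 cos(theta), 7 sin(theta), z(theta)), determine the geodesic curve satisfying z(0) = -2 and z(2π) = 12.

Parameterise the cylinder of radius R = 7 as
    r(θ) = (7 cos θ, 7 sin θ, z(θ)).
The arc-length element is
    ds = sqrt(49 + (dz/dθ)^2) dθ,
so the Lagrangian is L = sqrt(49 + z'^2).
L depends on z' only, not on z or θ, so ∂L/∂z = 0 and
    ∂L/∂z' = z' / sqrt(49 + z'^2).
The Euler-Lagrange equation gives
    d/dθ( z' / sqrt(49 + z'^2) ) = 0,
so z' is constant. Integrating once:
    z(θ) = a θ + b,
a helix on the cylinder (a straight line when the cylinder is unrolled). The constants a, b are determined by the endpoint conditions.
With endpoint conditions z(0) = -2 and z(2π) = 12: from z(0) = b we get b = -2, and a·2π + -2 = 12 gives a = 7/π, so
    z(θ) = (7/π) θ − 2.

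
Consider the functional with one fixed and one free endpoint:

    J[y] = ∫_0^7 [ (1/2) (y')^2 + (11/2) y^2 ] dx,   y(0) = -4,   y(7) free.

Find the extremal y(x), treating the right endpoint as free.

The Lagrangian L = (1/2) (y')^2 + (11/2) y^2 gives
    ∂L/∂y = 11 y,   ∂L/∂y' = y'.
Euler-Lagrange: y'' − 11 y = 0.
With k = sqrt(11), the general solution is
    y(x) = A cosh(sqrt(11) x) + B sinh(sqrt(11) x).
Fixed left endpoint y(0) = -4 ⇒ A = -4.
The right endpoint x = 7 is free, so the natural (transversality) condition is ∂L/∂y' |_{x=7} = 0, i.e. y'(7) = 0.
Compute y'(x) = A k sinh(k x) + B k cosh(k x), so
    y'(7) = A k sinh(k·7) + B k cosh(k·7) = 0
    ⇒ B = −A tanh(k·7) = 4 tanh(sqrt(11)·7).
Therefore the extremal is
    y(x) = −4 cosh(sqrt(11) x) + 4 tanh(sqrt(11)·7) sinh(sqrt(11) x).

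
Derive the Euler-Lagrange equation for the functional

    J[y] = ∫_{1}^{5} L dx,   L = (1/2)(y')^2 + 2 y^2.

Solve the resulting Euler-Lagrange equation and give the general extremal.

The Lagrangian is L = (1/2)(y')^2 + 2 y^2.
∂L/∂y = 4y.
∂L/∂y' = y'.
The Euler-Lagrange equation d/dx(∂L/∂y') − ∂L/∂y = 0 becomes:
    y'' - 4 y = 0
General solution: y(x) = A e^(2x) + B e^(-2x), where A and B are arbitrary constants fixed by the endpoint conditions.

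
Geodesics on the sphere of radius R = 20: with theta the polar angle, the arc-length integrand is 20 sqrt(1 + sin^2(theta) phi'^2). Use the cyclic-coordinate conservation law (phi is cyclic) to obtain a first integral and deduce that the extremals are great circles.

On the sphere of radius R = 20 with spherical coordinates (θ, φ), the induced metric is
    ds^2 = 400(dθ^2 + sin^2(θ) dφ^2).
Parameterise by θ; the arc-length functional is
    J[φ] = ∫ 20 sqrt(1 + sin^2(θ) (dφ/dθ)^2) dθ,
so L = 20 sqrt(1 + sin^2(θ) φ'^2). Compute
    ∂L/∂φ = 0  (L has no explicit φ dependence),
    ∂L/∂φ' = 20 sin^2(θ) φ' / sqrt(1 + sin^2(θ) φ'^2).
Since ∂L/∂φ = 0, the Euler-Lagrange equation
    d/dθ(∂L/∂φ') − ∂L/∂φ = 0
reduces to d/dθ(∂L/∂φ') = 0, i.e. the momentum conjugate to φ is conserved:
    20 sin^2(θ) φ' / sqrt(1 + sin^2(θ) φ'^2) = C.
The overall factor of 20 is constant, so dividing through gives Clairaut's relation sin^2(θ) φ' / sqrt(1 + sin^2(θ) φ'^2) = C' (with C' = C/20). Solving for φ' and integrating gives the great-circle family
    cot(θ) = A cos(φ − φ_0),
i.e. the intersection of the sphere with a plane through the origin. The two constants A and φ_0 (equivalently C and one phase) are fixed by the two endpoint conditions.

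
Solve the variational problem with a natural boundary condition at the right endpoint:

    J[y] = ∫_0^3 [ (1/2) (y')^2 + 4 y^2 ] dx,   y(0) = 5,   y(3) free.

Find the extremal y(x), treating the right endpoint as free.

The Lagrangian L = (1/2) (y')^2 + 4 y^2 gives
    ∂L/∂y = 8 y,   ∂L/∂y' = y'.
Euler-Lagrange: y'' − 8 y = 0.
With k = sqrt(8), the general solution is
    y(x) = A cosh(sqrt(8) x) + B sinh(sqrt(8) x).
Fixed left endpoint y(0) = 5 ⇒ A = 5.
The right endpoint x = 3 is free, so the natural (transversality) condition is ∂L/∂y' |_{x=3} = 0, i.e. y'(3) = 0.
Compute y'(x) = A k sinh(k x) + B k cosh(k x), so
    y'(3) = A k sinh(k·3) + B k cosh(k·3) = 0
    ⇒ B = −A tanh(k·3) = − 5 tanh(sqrt(8)·3).
Therefore the extremal is
    y(x) = 5 cosh(sqrt(8) x) − 5 tanh(sqrt(8)·3) sinh(sqrt(8) x).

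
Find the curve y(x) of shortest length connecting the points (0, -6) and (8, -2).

Arc-length functional: J[y] = ∫ sqrt(1 + (y')^2) dx.
Lagrangian L = sqrt(1 + (y')^2) has no explicit y dependence, so ∂L/∂y = 0 and the Euler-Lagrange equation gives
    d/dx( y' / sqrt(1 + (y')^2) ) = 0  ⇒  y' / sqrt(1 + (y')^2) = const.
Hence y' is constant, so y(x) is affine.
Fitting the endpoints (0, -6) and (8, -2):
    slope m = ((-2) − (-6)) / (8 − 0) = 1/2,
    intercept c = (-6) − m·0 = -6.
Extremal: y(x) = (1/2) x - 6.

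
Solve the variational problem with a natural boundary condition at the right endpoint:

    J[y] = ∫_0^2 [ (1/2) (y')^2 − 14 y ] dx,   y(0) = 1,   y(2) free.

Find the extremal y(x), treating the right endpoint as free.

The Lagrangian L = (1/2) (y')^2 − 14 y gives
    ∂L/∂y = −14,   ∂L/∂y' = y'.
Euler-Lagrange: d/dx(y') − (−14) = 0, i.e. y'' + 14 = 0, so
    y(x) = −(14/2) x^2 + C1 x + C2.
Fixed left endpoint y(0) = 1 ⇒ C2 = 1.
The right endpoint x = 2 is free, so the natural (transversality) condition is ∂L/∂y' |_{x=2} = 0, i.e. y'(2) = 0.
Compute y'(x) = −14 x + C1, so y'(2) = −28 + C1 = 0 ⇒ C1 = 28.
Therefore the extremal is
    y(x) = −7 x^2 + 28 x + 1.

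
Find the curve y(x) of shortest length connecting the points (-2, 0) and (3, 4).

Arc-length functional: J[y] = ∫ sqrt(1 + (y')^2) dx.
Lagrangian L = sqrt(1 + (y')^2) has no explicit y dependence, so ∂L/∂y = 0 and the Euler-Lagrange equation gives
    d/dx( y' / sqrt(1 + (y')^2) ) = 0  ⇒  y' / sqrt(1 + (y')^2) = const.
Hence y' is constant, so y(x) is affine.
Fitting the endpoints (-2, 0) and (3, 4):
    slope m = (4 − 0) / (3 − (-2)) = 4/5,
    intercept c = 0 − m·(-2) = 8/5.
Extremal: y(x) = (4/5) x + 8/5.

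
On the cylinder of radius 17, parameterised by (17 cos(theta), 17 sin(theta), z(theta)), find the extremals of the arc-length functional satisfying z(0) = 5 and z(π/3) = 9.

Parameterise the cylinder of radius R = 17 as
    r(θ) = (17 cos θ, 17 sin θ, z(θ)).
The arc-length element is
    ds = sqrt(289 + (dz/dθ)^2) dθ,
so the Lagrangian is L = sqrt(289 + z'^2).
L depends on z' only, not on z or θ, so ∂L/∂z = 0 and
    ∂L/∂z' = z' / sqrt(289 + z'^2).
The Euler-Lagrange equation gives
    d/dθ( z' / sqrt(289 + z'^2) ) = 0,
so z' is constant. Integrating once:
    z(θ) = a θ + b,
a helix on the cylinder (a straight line when the cylinder is unrolled). The constants a, b are determined by the endpoint conditions.
With endpoint conditions z(0) = 5 and z(π/3) = 9: from z(0) = b we get b = 5, and a·π/3 + 5 = 9 gives a = 12/π, so
    z(θ) = (12/π) θ + 5.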